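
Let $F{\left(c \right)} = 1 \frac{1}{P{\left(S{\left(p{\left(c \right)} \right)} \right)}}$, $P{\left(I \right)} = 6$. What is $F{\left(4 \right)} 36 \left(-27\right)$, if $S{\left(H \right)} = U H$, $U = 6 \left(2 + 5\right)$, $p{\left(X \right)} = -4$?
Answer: $-162$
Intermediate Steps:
$U = 42$ ($U = 6 \cdot 7 = 42$)
$S{\left(H \right)} = 42 H$
$F{\left(c \right)} = \frac{1}{6}$ ($F{\left(c \right)} = 1 \cdot \frac{1}{6} = \frac{1}{6}$)
$F{\left(4 \right)} 36 \left(-27\right) = \frac{1}{6} \cdot 36 \left(-27\right) = 6 \left(-27\right) = -162$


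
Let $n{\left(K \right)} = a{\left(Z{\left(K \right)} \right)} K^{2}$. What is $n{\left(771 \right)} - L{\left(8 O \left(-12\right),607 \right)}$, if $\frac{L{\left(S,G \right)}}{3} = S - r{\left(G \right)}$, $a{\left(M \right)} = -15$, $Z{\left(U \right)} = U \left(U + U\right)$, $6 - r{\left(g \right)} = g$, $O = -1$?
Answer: $-8918706$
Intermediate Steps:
$r{\left(g \right)} = 6 - g$
$Z{\left(U \right)} = 2 U^{2}$ ($Z{\left(U \right)} = U 2 U = 2 U^{2}$)
$L{\left(S,G \right)} = -18 + 3 G + 3 S$ ($L{\left(S,G \right)} = 3 \left(S - \left(6 - G\right)\right) = 3 \left(S + \left(-6 + G\right)\right) = 3 \left(-6 + G + S\right) = -18 + 3 G + 3 S$)
$n{\left(K \right)} = - 15 K^{2}$
$n{\left(771 \right)} - L{\left(8 O \left(-12\right),607 \right)} = - 15 \cdot 771^{2} - \left(-18 + 3 \cdot 607 + 3 \cdot 8 \left(-1\right) \left(-12\right)\right) = \left(-15\right) 594441 - \left(-18 + 1821 + 3 \left(\left(-8\right) \left(-12\right)\right)\right) = -8916615 - \left(-18 + 1821 + 3 \cdot 96\right) = -8916615 - \left(-18 + 1821 + 288\right) = -8916615 - 2091 = -8918706$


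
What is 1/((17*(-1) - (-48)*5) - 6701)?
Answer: -1/6478 ≈ -0.00015437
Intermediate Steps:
1/((17*(-1) - (-48)*5) - 6701) = 1/((-17 - 1*(-240)) - 6701) = 1/((-17 + 240) - 6701) = 1/(223 - 6701) = 1/(-6478) = -1/6478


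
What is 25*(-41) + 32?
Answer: -993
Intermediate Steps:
25*(-41) + 32 = -1025 + 32 = -993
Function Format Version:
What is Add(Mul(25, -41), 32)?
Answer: -993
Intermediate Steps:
Add(Mul(25, -41), 32) = Add(-1025, 32) = -993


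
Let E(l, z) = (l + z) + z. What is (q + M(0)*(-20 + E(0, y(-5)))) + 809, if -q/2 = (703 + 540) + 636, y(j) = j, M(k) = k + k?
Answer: -2949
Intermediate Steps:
M(k) = 2*k
E(l, z) = l + 2*z
q = -3758 (q = -2*((703 + 540) + 636) = -2*(1243 + 636) = -2*1879 = -3758)
(q + M(0)*(-20 + E(0, y(-5)))) + 809 = (-3758 + (2*0)*(-20 + (0 + 2*(-5)))) + 809 = (-3758 + 0*(-20 + (0 - 10))) + 809 = (-3758 + 0*(-20 - 10)) + 809 = (-3758 + 0*(-30)) + 809 = (-3758 + 0) + 809 = -3758 + 809 = -2949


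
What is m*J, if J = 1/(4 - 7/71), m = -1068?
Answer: -75828/277 ≈ -273.75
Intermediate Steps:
J = 71/277 (J = 1/(4 - 7*1/71) = 1/(4 - 7/71) = 1/(277/71) = 71/277 ≈ 0.25632)
m*J = -1068*71/277 = -75828/277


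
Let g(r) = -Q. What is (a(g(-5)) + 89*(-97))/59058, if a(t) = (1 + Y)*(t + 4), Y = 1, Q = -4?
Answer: -8617/59058 ≈ -0.14591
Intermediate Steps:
g(r) = 4 (g(r) = -1*(-4) = 4)
a(t) = 8 + 2*t (a(t) = (1 + 1)*(t + 4) = 2*(4 + t) = 8 + 2*t)
(a(g(-5)) + 89*(-97))/59058 = ((8 + 2*4) + 89*(-97))/59058 = ((8 + 8) - 8633)*(1/59058) = (16 - 8633)*(1/59058) = -8617*1/59058 = -8617/59058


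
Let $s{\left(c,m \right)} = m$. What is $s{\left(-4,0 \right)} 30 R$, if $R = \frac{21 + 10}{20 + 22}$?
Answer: $0$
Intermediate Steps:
$R = \frac{31}{42} \approx 0.7381$
$s{\left(-4,0 \right)} 30 R = 0 \cdot 30 \cdot \frac{31}{42} = 0 \cdot \frac{31}{42} = 0$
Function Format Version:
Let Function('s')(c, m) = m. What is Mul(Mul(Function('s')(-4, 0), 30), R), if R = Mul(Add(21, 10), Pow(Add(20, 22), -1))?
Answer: 0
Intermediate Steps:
R = Rational(31, 42) (R = Mul(31, Pow(42, -1)) = Mul(31, Rational(1, 42)) = Rational(31, 42) ≈ 0.73810)
Mul(Mul(Function('s')(-4, 0), 30), R) = Mul(Mul(0, 30), Rational(31, 42)) = Mul(0, Rational(31, 42)) = 0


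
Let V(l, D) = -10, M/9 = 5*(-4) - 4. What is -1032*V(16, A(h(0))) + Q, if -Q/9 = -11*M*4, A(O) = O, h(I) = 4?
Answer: -75216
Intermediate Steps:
M = -216 (M = 9*(5*(-4) - 4) = 9*(-20 - 4) = 9*(-24) = -216)
Q = -85536 (Q = -9*(-11*(-216))*4 = -21384*4 = -9*9504 = -85536)
-1032*V(16, A(h(0))) + Q = -1032*(-10) - 85536 = 10320 - 85536 = -75216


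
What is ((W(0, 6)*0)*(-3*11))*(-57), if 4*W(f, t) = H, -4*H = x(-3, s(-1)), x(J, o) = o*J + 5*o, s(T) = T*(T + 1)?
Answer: 0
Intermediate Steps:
s(T) = T*(1 + T)
x(J, o) = 5*o + J*o (x(J, o) = J*o + 5*o = 5*o + J*o)
H = 0 (H = -(-(1 - 1))*(5 - 3)/4 = -(-1*0)*2/4 = -0*2 = -1/4*0 = 0)
W(f, t) = 0 (W(f, t) = (1/4)*0 = 0)
((W(0, 6)*0)*(-3*11))*(-57) = ((0*0)*(-3*11))*(-57) = (0*(-33))*(-57) = 0*(-57) = 0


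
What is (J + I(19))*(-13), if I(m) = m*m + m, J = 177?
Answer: -7241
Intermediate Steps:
I(m) = m + m**2 (I(m) = m**2 + m = m + m**2)
(J + I(19))*(-13) = (177 + 19*(1 + 19))*(-13) = (177 + 19*20)*(-13) = (177 + 380)*(-13) = 557*(-13) = -7241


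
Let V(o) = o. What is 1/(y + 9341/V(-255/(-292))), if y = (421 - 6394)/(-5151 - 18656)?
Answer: 6070785/64936829719 ≈ 9.3488e-5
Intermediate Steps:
y = 5973/23807 (y = -5973/(-23807) = -5973*(-1/23807) = 5973/23807 ≈ 0.25089)
1/(y + 9341/V(-255/(-292))) = 1/(5973/23807 + 9341/((-255/(-292)))) = 1/(5973/23807 + 9341/((-255*(-1/292)))) = 1/(5973/23807 + 9341/(255/292)) = 1/(5973/23807 + 9341*(292/255)) = 1/(5973/23807 + 2727572/255) = 1/(64936829719/6070785) = 6070785/64936829719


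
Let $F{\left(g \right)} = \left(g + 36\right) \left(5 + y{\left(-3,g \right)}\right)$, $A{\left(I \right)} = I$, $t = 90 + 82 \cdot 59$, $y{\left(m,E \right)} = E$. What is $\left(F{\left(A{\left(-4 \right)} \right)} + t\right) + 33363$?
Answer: $38323$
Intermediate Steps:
$t = 4928$ ($t = 90 + 4838 = 4928$)
$F{\left(g \right)} = \left(5 + g\right) \left(36 + g\right)$ ($F{\left(g \right)} = \left(g + 36\right) \left(5 + g\right) = \left(36 + g\right) \left(5 + g\right) = \left(5 + g\right) \left(36 + g\right)$)
$\left(F{\left(A{\left(-4 \right)} \right)} + t\right) + 33363 = \left(\left(180 + \left(-4\right)^{2} + 41 \left(-4\right)\right) + 4928\right) + 33363 = \left(\left(180 + 16 - 164\right) + 4928\right) + 33363 = \left(32 + 4928\right) + 33363 = 4960 + 33363 = 38323$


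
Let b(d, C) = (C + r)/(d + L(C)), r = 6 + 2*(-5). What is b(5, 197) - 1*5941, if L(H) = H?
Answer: -1199889/202 ≈ -5940.0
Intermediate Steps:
r = -4 (r = 6 - 10 = -4)
b(d, C) = (-4 + C)/(C + d) (b(d, C) = (C - 4)/(d + C) = (-4 + C)/(C + d))
b(5, 197) - 1*5941 = (-4 + 197)/(197 + 5) - 1*5941 = 193/202 - 5941 = -1199889/202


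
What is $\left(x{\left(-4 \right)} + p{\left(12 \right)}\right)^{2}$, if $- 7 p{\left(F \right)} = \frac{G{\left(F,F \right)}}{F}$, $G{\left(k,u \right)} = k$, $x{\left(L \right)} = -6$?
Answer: $\frac{1849}{49} \approx 37.735$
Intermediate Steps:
$p{\left(F \right)} = - \frac{1}{7}$ ($p{\left(F \right)} = - \frac{F \frac{1}{F}}{7} = \left(- \frac{1}{7}\right) 1 = - \frac{1}{7}$)
$\left(x{\left(-4 \right)} + p{\left(12 \right)}\right)^{2} = \left(-6 - \frac{1}{7}\right)^{2} = \left(- \frac{43}{7}\right)^{2} = \frac{1849}{49}$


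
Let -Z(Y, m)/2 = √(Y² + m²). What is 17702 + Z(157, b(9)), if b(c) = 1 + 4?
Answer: 17702 - 26*√146 ≈ 17388.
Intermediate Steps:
b(c) = 5
Z(Y, m) = -2*√(Y² + m²)
17702 + Z(157, b(9)) = 17702 - 2*√(157² + 5²) = 17702 - 2*√(24649 + 25) = 17702 - 26*√146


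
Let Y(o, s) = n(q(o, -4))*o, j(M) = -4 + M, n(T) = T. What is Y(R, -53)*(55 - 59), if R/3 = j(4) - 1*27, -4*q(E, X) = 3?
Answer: -243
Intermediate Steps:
q(E, X) = -¾ (q(E, X) = -¼*3 = -¾)
R = -81 (R = 3*((-4 + 4) - 1*27) = 3*(0 - 27) = 3*(-27) = -81)
Y(o, s) = -3*o/4
Y(R, -53)*(55 - 59) = (-¾*(-81))*(55 - 59) = (243/4)*(-4) = -243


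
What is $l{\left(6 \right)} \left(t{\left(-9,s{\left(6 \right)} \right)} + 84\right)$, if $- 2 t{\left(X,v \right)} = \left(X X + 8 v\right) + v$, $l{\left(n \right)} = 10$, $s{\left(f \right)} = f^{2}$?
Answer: $-1185$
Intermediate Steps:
$t{\left(X,v \right)} = - \frac{9 v}{2} - \frac{X^{2}}{2}$ ($t{\left(X,v \right)} = - \frac{\left(X X + 8 v\right) + v}{2} = - \frac{\left(X^{2} + 8 v\right) + v}{2} = - \frac{X^{2} + 9 v}{2} = - \frac{9 v}{2} - \frac{X^{2}}{2}$)
$l{\left(6 \right)} \left(t{\left(-9,s{\left(6 \right)} \right)} + 84\right) = 10 \left(\left(- \frac{9 \cdot 6^{2}}{2} - \frac{\left(-9\right)^{2}}{2}\right) + 84\right) = 10 \left(\left(\left(- \frac{9}{2}\right) 36 - \frac{81}{2}\right) + 84\right) = 10 \left(\left(-162 - \frac{81}{2}\right) + 84\right) = 10 \left(- \frac{405}{2} + 84\right) = 10 \left(- \frac{237}{2}\right) = -1185$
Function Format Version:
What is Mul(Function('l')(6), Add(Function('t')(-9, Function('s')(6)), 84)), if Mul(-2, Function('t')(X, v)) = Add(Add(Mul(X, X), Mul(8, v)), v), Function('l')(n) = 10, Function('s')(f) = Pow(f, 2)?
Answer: -1185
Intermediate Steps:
Function('t')(X, v) = Add(Mul(Rational(-9, 2), v), Mul(Rational(-1, 2), Pow(X, 2))) (Function('t')(X, v) = Mul(Rational(-1, 2), Add(Add(Mul(X, X), Mul(8, v)), v)) = Mul(Rational(-1, 2), Add(Add(Pow(X, 2), Mul(8, v)), v)) = Mul(Rational(-1, 2), Add(Pow(X, 2), Mul(9, v))) = Add(Mul(Rational(-9, 2), v), Mul(Rational(-1, 2), Pow(X, 2))))
Mul(Function('l')(6), Add(Function('t')(-9, Function('s')(6)), 84)) = Mul(10, Add(Add(Mul(Rational(-9, 2), Pow(6, 2)), Mul(Rational(-1, 2), Pow(-9, 2))), 84)) = Mul(10, Add(Add(Mul(Rational(-9, 2), 36), Mul(Rational(-1, 2), 81)), 84)) = Mul(10, Add(Add(-162, Rational(-81, 2)), 84)) = Mul(10, Add(Rational(-405, 2), 84)) = Mul(10, Rational(-237, 2)) = -1185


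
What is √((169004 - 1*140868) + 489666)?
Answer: √517802 ≈ 719.58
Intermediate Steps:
√((169004 - 1*140868) + 489666) = √((169004 - 140868) + 489666) = √(28136 + 489666) = √517802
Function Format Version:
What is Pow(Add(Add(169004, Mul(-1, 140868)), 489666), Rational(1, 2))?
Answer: Pow(517802, Rational(1, 2)) ≈ 719.58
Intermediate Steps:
Pow(Add(Add(169004, Mul(-1, 140868)), 489666), Rational(1, 2)) = Pow(Add(Add(169004, -140868), 489666), Rational(1, 2)) = Pow(Add(28136, 489666), Rational(1, 2)) = Pow(517802, Rational(1, 2))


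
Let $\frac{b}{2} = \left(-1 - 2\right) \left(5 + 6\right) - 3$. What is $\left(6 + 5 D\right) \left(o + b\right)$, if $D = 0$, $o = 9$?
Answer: $-378$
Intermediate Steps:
$b = -72$ ($b = 2 \left(\left(-1 - 2\right) \left(5 + 6\right) - 3\right) = 2 \left(\left(-3\right) 11 - 3\right) = 2 \left(-33 - 3\right) = 2 \left(-36\right) = -72$)
$\left(6 + 5 D\right) \left(o + b\right) = \left(6 + 5 \cdot 0\right) \left(9 - 72\right) = \left(6 + 0\right) \left(-63\right) = 6 \left(-63\right) = -378$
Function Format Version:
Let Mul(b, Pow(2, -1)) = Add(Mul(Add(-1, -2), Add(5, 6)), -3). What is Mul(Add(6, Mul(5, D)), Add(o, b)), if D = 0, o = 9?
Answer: -378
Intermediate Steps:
b = -72 (b = Mul(2, Add(Mul(Add(-1, -2), Add(5, 6)), -3)) = Mul(2, Add(Mul(-3, 11), -3)) = Mul(2, Add(-33, -3)) = Mul(2, -36) = -72)
Mul(Add(6, Mul(5, D)), Add(o, b)) = Mul(Add(6, Mul(5, 0)), Add(9, -72)) = Mul(Add(6, 0), -63) = Mul(6, -63) = -378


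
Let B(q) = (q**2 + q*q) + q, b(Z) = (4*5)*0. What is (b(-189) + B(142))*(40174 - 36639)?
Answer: 143061450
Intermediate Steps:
b(Z) = 0 (b(Z) = 20*0 = 0)
B(q) = q + 2*q**2 (B(q) = (q**2 + q**2) + q = 2*q**2 + q = q + 2*q**2)
(b(-189) + B(142))*(40174 - 36639) = (0 + 142*(1 + 2*142))*(40174 - 36639) = (0 + 142*(1 + 284))*3535 = (0 + 142*285)*3535 = (0 + 40470)*3535 = 40470*3535 = 143061450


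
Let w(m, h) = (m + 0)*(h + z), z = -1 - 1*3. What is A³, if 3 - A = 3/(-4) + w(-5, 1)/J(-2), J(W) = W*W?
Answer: 0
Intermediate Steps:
z = -4 (z = -1 - 3 = -4)
J(W) = W²
w(m, h) = m*(-4 + h) (w(m, h) = (m + 0)*(h - 4) = m*(-4 + h))
A = 0 (A = 3 - (3/(-4) + (-5*(-4 + 1))/((-2)²)) = 3 - (3*(-¼) - 5*(-3)/4) = 3 - (-¾ + 15*(¼)) = 3 - (-¾ + 15/4) = 3 - 1*3 = 3 - 3 = 0)
A³ = 0³ = 0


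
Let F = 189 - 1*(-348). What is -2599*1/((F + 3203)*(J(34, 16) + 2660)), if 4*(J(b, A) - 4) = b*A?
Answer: -2599/10472000 ≈ -0.00024819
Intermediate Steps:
J(b, A) = 4 + A*b/4 (J(b, A) = 4 + (b*A)/4 = 4 + (A*b)/4 = 4 + A*b/4)
F = 537 (F = 189 + 348 = 537)
-2599*1/((F + 3203)*(J(34, 16) + 2660)) = -2599*1/((537 + 3203)*((4 + (¼)*16*34) + 2660)) = -2599*1/(3740*((4 + 136) + 2660)) = -2599*1/(3740*(140 + 2660)) = -2599/(2800*3740) = -2599/10472000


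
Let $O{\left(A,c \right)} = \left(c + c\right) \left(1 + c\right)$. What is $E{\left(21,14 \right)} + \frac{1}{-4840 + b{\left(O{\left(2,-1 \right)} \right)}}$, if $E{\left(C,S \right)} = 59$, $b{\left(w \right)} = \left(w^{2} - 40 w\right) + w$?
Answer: $\frac{285559}{4840} \approx 59.0$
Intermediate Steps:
$O{\left(A,c \right)} = 2 c \left(1 + c\right)$
$b{\left(w \right)} = w^{2} - 39 w$
$E{\left(21,14 \right)} + \frac{1}{-4840 + b{\left(O{\left(2,-1 \right)} \right)}} = 59 + \frac{1}{-4840 + 2 \left(-1\right) \left(1 - 1\right) \left(-39 + 2 \left(-1\right) \left(1 - 1\right)\right)} = 59 + \frac{1}{-4840 + 2 \left(-1\right) 0 \left(-39 + 2 \left(-1\right) 0\right)} = 59 + \frac{1}{-4840 + 0 \left(-39 + 0\right)} = 59 + \frac{1}{-4840 + 0 \left(-39\right)} = 59 + \frac{1}{-4840 + 0} = 59 + \frac{1}{-4840} = 59 - \frac{1}{4840} = \frac{285559}{4840}$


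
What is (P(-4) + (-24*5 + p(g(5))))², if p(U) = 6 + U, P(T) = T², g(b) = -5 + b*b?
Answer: 6084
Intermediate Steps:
g(b) = -5 + b²
(P(-4) + (-24*5 + p(g(5))))² = ((-4)² + (-24*5 + (6 + (-5 + 5²))))² = (16 + (-4*30 + (6 + (-5 + 25))))² = (16 + (-120 + (6 + 20)))² = (16 + (-120 + 26))² = (16 - 94)² = (-78)² = 6084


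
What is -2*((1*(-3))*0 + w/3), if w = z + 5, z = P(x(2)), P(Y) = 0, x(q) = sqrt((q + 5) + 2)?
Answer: -10/3 ≈ -3.3333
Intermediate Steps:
x(q) = sqrt(7 + q) (x(q) = sqrt((5 + q) + 2) = sqrt(7 + q))
z = 0
w = 5 (w = 0 + 5 = 5)
-2*((1*(-3))*0 + w/3) = -2*((1*(-3))*0 + 5/3) = -2*(-3*0 + 5*(1/3)) = -2*(0 + 5/3) = -2*5/3 = -10/3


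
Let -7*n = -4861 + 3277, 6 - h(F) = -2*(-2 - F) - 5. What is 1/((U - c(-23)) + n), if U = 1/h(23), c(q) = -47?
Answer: 273/74600 ≈ 0.0036595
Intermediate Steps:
h(F) = 7 - 2*F (h(F) = 6 - (-2*(-2 - F) - 5) = 6 - ((4 + 2*F) - 5) = 6 - (-1 + 2*F) = 6 + (1 - 2*F) = 7 - 2*F)
U = -1/39 (U = 1/(7 - 2*23) = 1/(7 - 46) = 1/(-39) = -1/39 ≈ -0.025641)
n = 1584/7 (n = -(-4861 + 3277)/7 = -⅐*(-1584) = 1584/7 ≈ 226.29)
1/((U - c(-23)) + n) = 1/((-1/39 - 1*(-47)) + 1584/7) = 1/((-1/39 + 47) + 1584/7) = 1/(1832/39 + 1584/7) = 1/(74600/273) = 273/74600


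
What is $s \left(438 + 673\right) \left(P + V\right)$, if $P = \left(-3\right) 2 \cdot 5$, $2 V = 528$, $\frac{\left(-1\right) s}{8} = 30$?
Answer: $-62393760$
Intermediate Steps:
$s = -240$ ($s = \left(-8\right) 30 = -240$)
$V = 264$ ($V = \frac{1}{2} \cdot 528 = 264$)
$P = -30$ ($P = \left(-6\right) 5 = -30$)
$s \left(438 + 673\right) \left(P + V\right) = - 240 \left(438 + 673\right) \left(-30 + 264\right) = - 240 \cdot 1111 \cdot 234 = \left(-240\right) 259974 = -62393760$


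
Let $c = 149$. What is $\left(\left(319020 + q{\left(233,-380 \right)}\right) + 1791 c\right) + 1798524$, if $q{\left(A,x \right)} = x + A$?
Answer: $2384256$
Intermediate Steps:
$q{\left(A,x \right)} = A + x$
$\left(\left(319020 + q{\left(233,-380 \right)}\right) + 1791 c\right) + 1798524 = \left(\left(319020 + \left(233 - 380\right)\right) + 1791 \cdot 149\right) + 1798524 = \left(\left(319020 - 147\right) + 266859\right) + 1798524 = \left(318873 + 266859\right) + 1798524 = 585732 + 1798524 = 2384256$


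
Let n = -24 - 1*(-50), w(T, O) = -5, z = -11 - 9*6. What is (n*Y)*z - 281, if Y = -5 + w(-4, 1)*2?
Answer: 25069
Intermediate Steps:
z = -65 (z = -11 - 54 = -65)
n = 26 (n = -24 + 50 = 26)
Y = -15 (Y = -5 - 5*2 = -5 - 10 = -15)
(n*Y)*z - 281 = (26*(-15))*(-65) - 281 = -390*(-65) - 281 = 25350 - 281 = 25069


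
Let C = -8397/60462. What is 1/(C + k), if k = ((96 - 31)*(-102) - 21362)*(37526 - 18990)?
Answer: -6718/3485699546149 ≈ -1.9273e-9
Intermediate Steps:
C = -933/6718 (C = -8397*1/60462 = -933/6718 ≈ -0.13888)
k = -518859712 (k = (65*(-102) - 21362)*18536 = (-6630 - 21362)*18536 = -27992*18536 = -518859712)
1/(C + k) = 1/(-933/6718 - 518859712) = 1/(-3485699546149/6718) = -6718/3485699546149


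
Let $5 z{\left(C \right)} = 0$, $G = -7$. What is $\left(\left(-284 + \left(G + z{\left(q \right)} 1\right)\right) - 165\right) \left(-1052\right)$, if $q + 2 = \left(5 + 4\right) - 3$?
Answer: $479712$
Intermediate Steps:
$q = 4$ ($q = -2 + \left(\left(5 + 4\right) - 3\right) = -2 + \left(9 - 3\right) = -2 + 6 = 4$)
$z{\left(C \right)} = 0$ ($z{\left(C \right)} = \frac{1}{5} \cdot 0 = 0$)
$\left(\left(-284 + \left(G + z{\left(q \right)} 1\right)\right) - 165\right) \left(-1052\right) = \left(\left(-284 + \left(-7 + 0 \cdot 1\right)\right) - 165\right) \left(-1052\right) = \left(\left(-284 + \left(-7 + 0\right)\right) - 165\right) \left(-1052\right) = \left(\left(-284 - 7\right) - 165\right) \left(-1052\right) = \left(-291 - 165\right) \left(-1052\right) = \left(-456\right) \left(-1052\right) = 479712$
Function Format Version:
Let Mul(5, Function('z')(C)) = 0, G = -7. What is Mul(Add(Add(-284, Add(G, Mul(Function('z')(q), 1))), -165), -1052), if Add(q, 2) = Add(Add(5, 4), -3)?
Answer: 479712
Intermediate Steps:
q = 4 (q = Add(-2, Add(Add(5, 4), -3)) = Add(-2, Add(9, -3)) = Add(-2, 6) = 4)
Function('z')(C) = 0 (Function('z')(C) = Mul(Rational(1, 5), 0) = 0)
Mul(Add(Add(-284, Add(G, Mul(Function('z')(q), 1))), -165), -1052) = Mul(Add(Add(-284, Add(-7, Mul(0, 1))), -165), -1052) = Mul(Add(Add(-284, Add(-7, 0)), -165), -1052) = Mul(Add(Add(-284, -7), -165), -1052) = Mul(Add(-291, -165), -1052) = Mul(-456, -1052) = 479712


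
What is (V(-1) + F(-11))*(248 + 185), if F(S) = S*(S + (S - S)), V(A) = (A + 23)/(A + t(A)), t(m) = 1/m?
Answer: 47630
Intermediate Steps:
t(m) = 1/m
V(A) = (23 + A)/(A + 1/A) (V(A) = (A + 23)/(A + 1/A) = (23 + A)/(A + 1/A))
F(S) = S² (F(S) = S*(S + 0) = S*S = S²)
(V(-1) + F(-11))*(248 + 185) = (-(23 - 1)/(1 + (-1)²) + (-11)²)*(248 + 185) = (-1*22/(1 + 1) + 121)*433 = (-1*22/2 + 121)*433 = (-1*½*22 + 121)*433 = (-11 + 121)*433 = 110*433 = 47630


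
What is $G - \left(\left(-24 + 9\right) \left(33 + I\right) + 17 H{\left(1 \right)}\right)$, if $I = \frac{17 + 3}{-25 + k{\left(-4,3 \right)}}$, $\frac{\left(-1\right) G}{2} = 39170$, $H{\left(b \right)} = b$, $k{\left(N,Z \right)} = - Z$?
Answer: $- \frac{545109}{7} \approx -77873.0$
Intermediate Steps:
$G = -78340$ ($G = \left(-2\right) 39170 = -78340$)
$I = - \frac{5}{7}$ ($I = \frac{17 + 3}{-25 - 3} = \frac{20}{-25 - 3} = \frac{20}{-28} = 20 \left(- \frac{1}{28}\right) = - \frac{5}{7} \approx -0.71429$)
$G - \left(\left(-24 + 9\right) \left(33 + I\right) + 17 H{\left(1 \right)}\right) = -78340 - \left(\left(-24 + 9\right) \left(33 - \frac{5}{7}\right) + 17 \cdot 1\right) = -78340 - \left(\left(-15\right) \frac{226}{7} + 17\right) = -78340 - \left(- \frac{3390}{7} + 17\right) = -78340 - - \frac{3271}{7} = -78340 + \frac{3271}{7} = - \frac{545109}{7}$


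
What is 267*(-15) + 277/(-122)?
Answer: -488887/122 ≈ -4007.3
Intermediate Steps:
267*(-15) + 277/(-122) = -4005 + 277*(-1/122) = -4005 - 277/122 = -488887/122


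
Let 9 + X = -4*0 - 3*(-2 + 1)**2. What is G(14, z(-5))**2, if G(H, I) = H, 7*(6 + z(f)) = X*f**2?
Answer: 196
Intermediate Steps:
X = -12 (X = -9 + (-4*0 - 3*(-2 + 1)**2) = -9 + (0 - 3*(-1)**2) = -9 + (0 - 3*1) = -9 + (0 - 3) = -9 - 3 = -12)
z(f) = -6 - 12*f**2/7 (z(f) = -6 + (-12*f**2)/7 = -6 - 12*f**2/7)
G(14, z(-5))**2 = 14**2 = 196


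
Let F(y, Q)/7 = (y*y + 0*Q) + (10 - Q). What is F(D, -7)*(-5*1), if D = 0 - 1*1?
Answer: -630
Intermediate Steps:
D = -1 (D = 0 - 1 = -1)
F(y, Q) = 70 - 7*Q + 7*y**2 (F(y, Q) = 7*((y*y + 0*Q) + (10 - Q)) = 7*((y**2 + 0) + (10 - Q)) = 7*(y**2 + (10 - Q)) = 7*(10 + y**2 - Q) = 70 - 7*Q + 7*y**2)
F(D, -7)*(-5*1) = (70 - 7*(-7) + 7*(-1)**2)*(-5*1) = (70 + 49 + 7*1)*(-5) = (70 + 49 + 7)*(-5) = 126*(-5) = -630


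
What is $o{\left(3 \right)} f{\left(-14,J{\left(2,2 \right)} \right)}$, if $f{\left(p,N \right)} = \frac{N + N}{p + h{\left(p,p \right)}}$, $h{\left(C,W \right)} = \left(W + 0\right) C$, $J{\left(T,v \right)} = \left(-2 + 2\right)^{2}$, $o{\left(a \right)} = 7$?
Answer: $0$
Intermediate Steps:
$J{\left(T,v \right)} = 0$ ($J{\left(T,v \right)} = 0^{2} = 0$)
$h{\left(C,W \right)} = C W$ ($h{\left(C,W \right)} = W C = C W$)
$f{\left(p,N \right)} = \frac{2 N}{p + p^{2}}$ ($f{\left(p,N \right)} = \frac{N + N}{p + p p} = \frac{2 N}{p + p^{2}}$)
$o{\left(3 \right)} f{\left(-14,J{\left(2,2 \right)} \right)} = 7 \cdot 2 \cdot 0 \frac{1}{-14} \frac{1}{1 - 14} = 7 \cdot 2 \cdot 0 \left(- \frac{1}{14}\right) \frac{1}{-13} = 7 \cdot 2 \cdot 0 \left(- \frac{1}{14}\right) \left(- \frac{1}{13}\right) = 7 \cdot 0 = 0$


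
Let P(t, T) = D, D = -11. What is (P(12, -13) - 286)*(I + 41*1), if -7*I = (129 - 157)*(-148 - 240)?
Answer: 448767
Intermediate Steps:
P(t, T) = -11
I = -1552 (I = -(129 - 157)*(-148 - 240)/7 = -(-4)*(-388) = -⅐*10864 = -1552)
(P(12, -13) - 286)*(I + 41*1) = (-11 - 286)*(-1552 + 41*1) = -297*(-1552 + 41) = -297*(-1511) = 448767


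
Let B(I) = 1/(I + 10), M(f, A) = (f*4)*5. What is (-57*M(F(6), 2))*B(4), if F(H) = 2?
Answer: -1140/7 ≈ -162.86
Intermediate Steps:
M(f, A) = 20*f (M(f, A) = (4*f)*5 = 20*f)
B(I) = 1/(10 + I)
(-57*M(F(6), 2))*B(4) = (-1140*2)/(10 + 4) = -57*40/14 = -2280*1/14 = -1140/7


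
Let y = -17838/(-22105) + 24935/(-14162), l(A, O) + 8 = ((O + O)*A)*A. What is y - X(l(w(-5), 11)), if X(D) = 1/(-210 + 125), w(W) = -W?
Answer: -5013018921/5321867170 ≈ -0.94197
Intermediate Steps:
l(A, O) = -8 + 2*O*A² (l(A, O) = -8 + ((O + O)*A)*A = -8 + ((2*O)*A)*A = -8 + (2*A*O)*A = -8 + 2*O*A²)
X(D) = -1/85 (X(D) = 1/(-85) = -1/85)
y = -298566419/313051010 (y = -17838*(-1/22105) + 24935*(-1/14162) = 17838/22105 - 24935/14162 = -298566419/313051010 ≈ -0.95373)
y - X(l(w(-5), 11)) = -298566419/313051010 - 1*(-1/85) = -298566419/313051010 + 1/85 = -5013018921/5321867170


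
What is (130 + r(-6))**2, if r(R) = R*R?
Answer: 27556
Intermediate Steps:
r(R) = R**2
(130 + r(-6))**2 = (130 + (-6)**2)**2 = (130 + 36)**2 = 166**2 = 27556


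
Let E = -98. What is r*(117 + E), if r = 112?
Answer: 2128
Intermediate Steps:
r*(117 + E) = 112*(117 - 98) = 112*19 = 2128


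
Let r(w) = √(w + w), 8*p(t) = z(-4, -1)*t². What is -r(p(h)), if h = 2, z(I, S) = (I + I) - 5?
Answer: -I*√13 ≈ -3.6056*I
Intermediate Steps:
z(I, S) = -5 + 2*I (z(I, S) = 2*I - 5 = -5 + 2*I)
p(t) = -13*t²/8 (p(t) = ((-5 + 2*(-4))*t²)/8 = ((-5 - 8)*t²)/8 = (-13*t²)/8 = -13*t²/8)
r(w) = √2*√w (r(w) = √(2*w) = √2*√w)
-r(p(h)) = -√2*√(-13/8*2²) = -√2*√(-13/8*4) = -√2*√(-13/2) = -√2*I*√26/2 = -I*√13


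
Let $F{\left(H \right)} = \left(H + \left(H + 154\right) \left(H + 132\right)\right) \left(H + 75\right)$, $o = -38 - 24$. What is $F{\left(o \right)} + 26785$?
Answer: $109699$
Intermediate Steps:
$o = -62$
$F{\left(H \right)} = \left(75 + H\right) \left(H + \left(132 + H\right) \left(154 + H\right)\right)$ ($F{\left(H \right)} = \left(H + \left(154 + H\right) \left(132 + H\right)\right) \left(75 + H\right) = \left(H + \left(132 + H\right) \left(154 + H\right)\right) \left(75 + H\right) = \left(75 + H\right) \left(H + \left(132 + H\right) \left(154 + H\right)\right)$)
$F{\left(o \right)} + 26785 = \left(1524600 + \left(-62\right)^{3} + 362 \left(-62\right)^{2} + 41853 \left(-62\right)\right) + 26785 = \left(1524600 - 238328 + 362 \cdot 3844 - 2594886\right) + 26785 = \left(1524600 - 238328 + 1391528 - 2594886\right) + 26785 = 82914 + 26785 = 109699$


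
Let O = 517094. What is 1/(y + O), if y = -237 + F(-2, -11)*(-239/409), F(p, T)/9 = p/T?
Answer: 4499/2325335341 ≈ 1.9348e-6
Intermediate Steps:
F(p, T) = 9*p/T (F(p, T) = 9*(p/T) = 9*p/T)
y = -1070565/4499 (y = -237 + (9*(-2)/(-11))*(-239/409) = -237 + (9*(-2)*(-1/11))*(-239*1/409) = -237 + (18/11)*(-239/409) = -237 - 4302/4499 = -1070565/4499 ≈ -237.96)
1/(y + O) = 1/(-1070565/4499 + 517094) = 1/(2325335341/4499) = 4499/2325335341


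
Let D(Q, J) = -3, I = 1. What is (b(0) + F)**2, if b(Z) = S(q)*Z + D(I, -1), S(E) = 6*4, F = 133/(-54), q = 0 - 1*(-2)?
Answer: 87025/2916 ≈ 29.844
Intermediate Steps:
q = 2 (q = 0 + 2 = 2)
F = -133/54 (F = 133*(-1/54) = -133/54 ≈ -2.4630)
S(E) = 24
b(Z) = -3 + 24*Z (b(Z) = 24*Z - 3 = -3 + 24*Z)
(b(0) + F)**2 = ((-3 + 24*0) - 133/54)**2 = ((-3 + 0) - 133/54)**2 = (-3 - 133/54)**2 = (-295/54)**2 = 87025/2916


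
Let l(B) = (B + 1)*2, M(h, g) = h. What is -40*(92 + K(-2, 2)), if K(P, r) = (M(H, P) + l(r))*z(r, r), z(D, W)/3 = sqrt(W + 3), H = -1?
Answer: -3680 - 600*sqrt(5) ≈ -5021.6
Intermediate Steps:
z(D, W) = 3*sqrt(3 + W) (z(D, W) = 3*sqrt(W + 3) = 3*sqrt(3 + W))
l(B) = 2 + 2*B (l(B) = (1 + B)*2 = 2 + 2*B)
K(P, r) = 3*sqrt(3 + r)*(1 + 2*r) (K(P, r) = (-1 + (2 + 2*r))*(3*sqrt(3 + r)) = (1 + 2*r)*(3*sqrt(3 + r)) = 3*sqrt(3 + r)*(1 + 2*r))
-40*(92 + K(-2, 2)) = -40*(92 + sqrt(3 + 2)*(3 + 6*2)) = -40*(92 + sqrt(5)*(3 + 12)) = -40*(92 + sqrt(5)*15) = -40*(92 + 15*sqrt(5)) = -3680 - 600*sqrt(5)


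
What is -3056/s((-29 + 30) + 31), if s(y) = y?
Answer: -191/2 ≈ -95.500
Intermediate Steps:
-3056/s((-29 + 30) + 31) = -3056/((-29 + 30) + 31) = -3056/(1 + 31) = -3056/32 = -3056*1/32 = -191/2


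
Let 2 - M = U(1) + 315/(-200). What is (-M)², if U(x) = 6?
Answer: 9409/1600 ≈ 5.8806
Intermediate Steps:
M = -97/40 (M = 2 - (6 + 315/(-200)) = 2 - (6 + 315*(-1/200)) = 2 - (6 - 63/40) = 2 - 1*177/40 = 2 - 177/40 = -97/40 ≈ -2.4250)
(-M)² = (-1*(-97/40))² = (97/40)² = 9409/1600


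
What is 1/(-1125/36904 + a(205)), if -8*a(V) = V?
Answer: -18452/473395 ≈ -0.038978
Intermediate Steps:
a(V) = -V/8
1/(-1125/36904 + a(205)) = 1/(-1125/36904 - 1/8*205) = 1/(-1125*1/36904 - 205/8) = 1/(-1125/36904 - 205/8) = 1/(-473395/18452) = -18452/473395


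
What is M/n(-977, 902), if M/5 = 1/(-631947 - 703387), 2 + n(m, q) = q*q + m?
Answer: -1/217025158350 ≈ -4.6078e-12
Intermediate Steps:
n(m, q) = -2 + m + q**2 (n(m, q) = -2 + (q*q + m) = -2 + (q**2 + m) = -2 + (m + q**2) = -2 + m + q**2)
M = -5/1335334 (M = 5/(-631947 - 703387) = 5/(-1335334) = 5*(-1/1335334) = -5/1335334 ≈ -3.7444e-6)
M/n(-977, 902) = -5/(1335334*(-2 - 977 + 902**2)) = -5/(1335334*(-2 - 977 + 813604)) = -5/1335334/812625 = -5/1335334*1/812625 = -1/217025158350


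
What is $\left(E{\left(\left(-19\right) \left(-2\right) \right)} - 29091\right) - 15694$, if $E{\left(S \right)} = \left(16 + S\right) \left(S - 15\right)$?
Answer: $-43543$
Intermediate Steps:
$E{\left(S \right)} = \left(-15 + S\right) \left(16 + S\right)$ ($E{\left(S \right)} = \left(16 + S\right) \left(-15 + S\right) = \left(-15 + S\right) \left(16 + S\right)$)
$\left(E{\left(\left(-19\right) \left(-2\right) \right)} - 29091\right) - 15694 = \left(\left(-240 - -38 + \left(\left(-19\right) \left(-2\right)\right)^{2}\right) - 29091\right) - 15694 = \left(\left(-240 + 38 + 38^{2}\right) - 29091\right) - 15694 = \left(\left(-240 + 38 + 1444\right) - 29091\right) - 15694 = \left(1242 - 29091\right) - 15694 = -27849 - 15694 = -43543$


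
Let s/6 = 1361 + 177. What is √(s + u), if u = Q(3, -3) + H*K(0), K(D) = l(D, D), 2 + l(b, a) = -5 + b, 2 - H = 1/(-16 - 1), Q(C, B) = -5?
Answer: 3*√295698/17 ≈ 95.961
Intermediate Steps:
s = 9228 (s = 6*(1361 + 177) = 6*1538 = 9228)
H = 35/17 (H = 2 - 1/(-16 - 1) = 2 - 1/(-17) = 2 - 1*(-1/17) = 2 + 1/17 = 35/17 ≈ 2.0588)
l(b, a) = -7 + b (l(b, a) = -2 + (-5 + b) = -7 + b)
K(D) = -7 + D
u = -330/17 (u = -5 + 35*(-7 + 0)/17 = -5 + (35/17)*(-7) = -5 - 245/17 = -330/17 ≈ -19.412)
√(s + u) = √(9228 - 330/17) = √(156546/17) = 3*√295698/17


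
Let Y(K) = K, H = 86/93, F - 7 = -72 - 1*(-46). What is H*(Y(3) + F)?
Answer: -1376/93 ≈ -14.796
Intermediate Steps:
F = -19 (F = 7 + (-72 - 1*(-46)) = 7 + (-72 + 46) = 7 - 26 = -19)
H = 86/93 (H = 86*(1/93) = 86/93 ≈ 0.92473)
H*(Y(3) + F) = 86*(3 - 19)/93 = (86/93)*(-16) = -1376/93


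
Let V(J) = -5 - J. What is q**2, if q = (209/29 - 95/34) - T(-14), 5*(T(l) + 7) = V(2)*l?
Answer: 1629171769/24304900 ≈ 67.031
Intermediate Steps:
T(l) = -7 - 7*l/5 (T(l) = -7 + ((-5 - 1*2)*l)/5 = -7 + ((-5 - 2)*l)/5 = -7 + (-7*l)/5 = -7 - 7*l/5)
q = -40363/4930 (q = (209/29 - 95/34) - (-7 - 7/5*(-14)) = (209*(1/29) - 95*1/34) - (-7 + 98/5) = (209/29 - 95/34) - 1*63/5 = 4351/986 - 63/5 = -40363/4930 ≈ -8.1872)
q**2 = (-40363/4930)**2 = 1629171769/24304900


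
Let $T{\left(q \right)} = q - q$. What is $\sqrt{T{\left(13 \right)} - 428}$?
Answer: $2 i \sqrt{107} \approx 20.688 i$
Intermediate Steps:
$T{\left(q \right)} = 0$
$\sqrt{T{\left(13 \right)} - 428} = \sqrt{0 - 428} = \sqrt{-428} = 2 i \sqrt{107}$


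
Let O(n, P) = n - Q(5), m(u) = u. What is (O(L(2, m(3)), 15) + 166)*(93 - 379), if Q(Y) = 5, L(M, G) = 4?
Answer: -47190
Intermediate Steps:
O(n, P) = -5 + n (O(n, P) = n - 1*5 = n - 5 = -5 + n)
(O(L(2, m(3)), 15) + 166)*(93 - 379) = ((-5 + 4) + 166)*(93 - 379) = (-1 + 166)*(-286) = 165*(-286) = -47190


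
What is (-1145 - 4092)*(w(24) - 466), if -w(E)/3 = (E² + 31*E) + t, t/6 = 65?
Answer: 29306252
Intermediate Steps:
t = 390 (t = 6*65 = 390)
w(E) = -1170 - 93*E - 3*E² (w(E) = -3*((E² + 31*E) + 390) = -3*(390 + E² + 31*E) = -1170 - 93*E - 3*E²)
(-1145 - 4092)*(w(24) - 466) = (-1145 - 4092)*((-1170 - 93*24 - 3*24²) - 466) = -5237*((-1170 - 2232 - 3*576) - 466) = -5237*((-1170 - 2232 - 1728) - 466) = -5237*(-5130 - 466) = -5237*(-5596) = 29306252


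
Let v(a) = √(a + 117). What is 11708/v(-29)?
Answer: 2927*√22/11 ≈ 1248.1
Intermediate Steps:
v(a) = √(117 + a)
11708/v(-29) = 11708/(√(117 - 29)) = 11708/(√88) = 11708/((2*√22)) = 11708*(√22/44) = 2927*√22/11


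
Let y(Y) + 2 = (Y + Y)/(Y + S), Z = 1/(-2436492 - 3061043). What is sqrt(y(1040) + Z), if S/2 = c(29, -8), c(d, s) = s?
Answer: sqrt(60445430310210)/43980280 ≈ 0.17678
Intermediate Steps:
S = -16 (S = 2*(-8) = -16)
Z = -1/5497535 (Z = 1/(-5497535) = -1/5497535 ≈ -1.8190e-7)
y(Y) = -2 + 2*Y/(-16 + Y) (y(Y) = -2 + (Y + Y)/(Y - 16) = -2 + (2*Y)/(-16 + Y) = -2 + 2*Y/(-16 + Y))
sqrt(y(1040) + Z) = sqrt(32/(-16 + 1040) - 1/5497535) = sqrt(32/1024 - 1/5497535) = sqrt(32*(1/1024) - 1/5497535) = sqrt(1/32 - 1/5497535) = sqrt(5497503/175921120) = sqrt(60445430310210)/43980280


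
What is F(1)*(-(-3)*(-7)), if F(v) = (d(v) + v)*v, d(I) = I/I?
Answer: -42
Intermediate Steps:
d(I) = 1
F(v) = v*(1 + v) (F(v) = (1 + v)*v = v*(1 + v))
F(1)*(-(-3)*(-7)) = (1*(1 + 1))*(-(-3)*(-7)) = (1*2)*(-1*21) = 2*(-21) = -42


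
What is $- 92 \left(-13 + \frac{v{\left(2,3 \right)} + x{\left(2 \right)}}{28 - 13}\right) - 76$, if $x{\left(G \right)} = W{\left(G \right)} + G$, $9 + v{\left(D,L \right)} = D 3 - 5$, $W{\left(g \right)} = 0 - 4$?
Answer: $\frac{3544}{3} \approx 1181.3$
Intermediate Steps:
$W{\left(g \right)} = -4$
$v{\left(D,L \right)} = -14 + 3 D$ ($v{\left(D,L \right)} = -9 + \left(D 3 - 5\right) = -9 + \left(3 D - 5\right) = -9 + \left(-5 + 3 D\right) = -14 + 3 D$)
$x{\left(G \right)} = -4 + G$
$- 92 \left(-13 + \frac{v{\left(2,3 \right)} + x{\left(2 \right)}}{28 - 13}\right) - 76 = - 92 \left(-13 + \frac{\left(-14 + 3 \cdot 2\right) + \left(-4 + 2\right)}{28 - 13}\right) - 76 = - 92 \left(-13 + \frac{\left(-14 + 6\right) - 2}{15}\right) - 76 = - 92 \left(-13 + \left(-8 - 2\right) \frac{1}{15}\right) - 76 = - 92 \left(-13 - \frac{2}{3}\right) - 76 = \left(-92\right) \left(- \frac{41}{3}\right) - 76 = \frac{3772}{3} - 76 = \frac{3544}{3}$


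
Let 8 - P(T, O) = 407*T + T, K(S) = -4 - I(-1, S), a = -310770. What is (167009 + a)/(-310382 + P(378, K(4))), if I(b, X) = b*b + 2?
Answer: 143761/464598 ≈ 0.30943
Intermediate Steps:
I(b, X) = 2 + b**2 (I(b, X) = b**2 + 2 = 2 + b**2)
K(S) = -7 (K(S) = -4 - (2 + (-1)**2) = -4 - (2 + 1) = -4 - 1*3 = -4 - 3 = -7)
P(T, O) = 8 - 408*T (P(T, O) = 8 - (407*T + T) = 8 - 408*T)
(167009 + a)/(-310382 + P(378, K(4))) = (167009 - 310770)/(-310382 + (8 - 408*378)) = -143761/(-310382 + (8 - 154224)) = -143761/(-310382 - 154216) = -143761/(-464598) = -143761*(-1/464598) = 143761/464598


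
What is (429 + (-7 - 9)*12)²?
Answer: 56169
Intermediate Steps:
(429 + (-7 - 9)*12)² = (429 - 16*12)² = (429 - 192)² = 237² = 56169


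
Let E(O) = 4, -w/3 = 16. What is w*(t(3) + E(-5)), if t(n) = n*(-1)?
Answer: -48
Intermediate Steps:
t(n) = -n
w = -48 (w = -3*16 = -48)
w*(t(3) + E(-5)) = -48*(-1*3 + 4) = -48*(-3 + 4) = -48*1 = -48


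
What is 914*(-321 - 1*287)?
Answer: -555712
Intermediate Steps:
914*(-321 - 1*287) = 914*(-321 - 287) = 914*(-608) = -555712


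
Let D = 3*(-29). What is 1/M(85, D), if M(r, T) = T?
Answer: -1/87 ≈ -0.011494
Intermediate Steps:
D = -87
1/M(85, D) = 1/(-87) = -1/87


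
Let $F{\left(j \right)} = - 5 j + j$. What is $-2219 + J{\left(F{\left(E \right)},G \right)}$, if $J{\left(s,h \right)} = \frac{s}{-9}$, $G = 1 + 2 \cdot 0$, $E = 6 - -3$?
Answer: $-2215$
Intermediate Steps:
$E = 9$ ($E = 6 + 3 = 9$)
$F{\left(j \right)} = - 4 j$
$G = 1$ ($G = 1 + 0 = 1$)
$J{\left(s,h \right)} = - \frac{s}{9}$ ($J{\left(s,h \right)} = s \left(- \frac{1}{9}\right) = - \frac{s}{9}$)
$-2219 + J{\left(F{\left(E \right)},G \right)} = -2219 - \frac{\left(-4\right) 9}{9} = -2219 - -4 = -2219 + 4 = -2215$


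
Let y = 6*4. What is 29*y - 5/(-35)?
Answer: 4873/7 ≈ 696.14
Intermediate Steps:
y = 24
29*y - 5/(-35) = 29*24 - 5/(-35) = 696 - 5*(-1/35) = 696 + ⅐ = 4873/7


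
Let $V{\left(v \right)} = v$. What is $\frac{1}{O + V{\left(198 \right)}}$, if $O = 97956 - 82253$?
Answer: $\frac{1}{15901} \approx 6.2889 \cdot 10^{-5}$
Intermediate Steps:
$O = 15703$ ($O = 97956 - 82253 = 15703$)
$\frac{1}{O + V{\left(198 \right)}} = \frac{1}{15703 + 198} = \frac{1}{15901}$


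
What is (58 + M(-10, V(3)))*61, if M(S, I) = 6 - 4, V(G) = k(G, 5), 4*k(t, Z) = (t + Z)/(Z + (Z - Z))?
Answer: 3660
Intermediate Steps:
k(t, Z) = (Z + t)/(4*Z) (k(t, Z) = ((t + Z)/(Z + (Z - Z)))/4 = ((Z + t)/(Z + 0))/4 = ((Z + t)/Z)/4 = (Z + t)/(4*Z))
V(G) = 1/4 + G/20 (V(G) = (1/4)*(5 + G)/5 = (1/4)*(1/5)*(5 + G) = 1/4 + G/20)
M(S, I) = 2
(58 + M(-10, V(3)))*61 = (58 + 2)*61 = 60*61 = 3660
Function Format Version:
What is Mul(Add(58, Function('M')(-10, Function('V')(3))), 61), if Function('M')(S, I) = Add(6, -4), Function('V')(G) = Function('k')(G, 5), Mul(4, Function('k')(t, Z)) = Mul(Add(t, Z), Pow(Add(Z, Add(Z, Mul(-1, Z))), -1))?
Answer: 3660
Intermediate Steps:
Function('k')(t, Z) = Mul(Rational(1, 4), Pow(Z, -1), Add(Z, t)) (Function('k')(t, Z) = Mul(Rational(1, 4), Mul(Add(t, Z), Pow(Add(Z, Add(Z, Mul(-1, Z))), -1))) = Mul(Rational(1, 4), Mul(Add(Z, t), Pow(Add(Z, 0), -1))) = Mul(Rational(1, 4), Mul(Add(Z, t), Pow(Z, -1))) = Mul(Rational(1, 4), Mul(Pow(Z, -1), Add(Z, t))) = Mul(Rational(1, 4), Pow(Z, -1), Add(Z, t)))
Function('V')(G) = Add(Rational(1, 4), Mul(Rational(1, 20), G)) (Function('V')(G) = Mul(Rational(1, 4), Pow(5, -1), Add(5, G)) = Mul(Rational(1, 4), Rational(1, 5), Add(5, G)) = Add(Rational(1, 4), Mul(Rational(1, 20), G)))
Function('M')(S, I) = 2
Mul(Add(58, Function('M')(-10, Function('V')(3))), 61) = Mul(Add(58, 2), 61) = Mul(60, 61) = 3660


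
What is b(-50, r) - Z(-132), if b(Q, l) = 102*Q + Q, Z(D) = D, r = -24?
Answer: -5018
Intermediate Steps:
b(Q, l) = 103*Q
b(-50, r) - Z(-132) = 103*(-50) - 1*(-132) = -5150 + 132 = -5018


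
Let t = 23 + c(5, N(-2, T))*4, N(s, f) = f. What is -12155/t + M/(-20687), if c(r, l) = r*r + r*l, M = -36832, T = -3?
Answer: -249130069/1303281 ≈ -191.16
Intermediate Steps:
c(r, l) = r² + l*r
t = 63 (t = 23 + (5*(-3 + 5))*4 = 23 + (5*2)*4 = 23 + 10*4 = 23 + 40 = 63)
-12155/t + M/(-20687) = -12155/63 - 36832/(-20687) = -12155*1/63 - 36832*(-1/20687) = -12155/63 + 36832/20687 = -249130069/1303281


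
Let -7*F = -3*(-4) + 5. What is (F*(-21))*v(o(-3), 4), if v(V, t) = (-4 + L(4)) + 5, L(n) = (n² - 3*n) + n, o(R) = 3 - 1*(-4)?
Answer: 459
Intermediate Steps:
o(R) = 7 (o(R) = 3 + 4 = 7)
L(n) = n² - 2*n
v(V, t) = 9 (v(V, t) = (-4 + 4*(-2 + 4)) + 5 = (-4 + 4*2) + 5 = (-4 + 8) + 5 = 4 + 5 = 9)
F = -17/7 (F = -(-3*(-4) + 5)/7 = -(12 + 5)/7 = -⅐*17 = -17/7 ≈ -2.4286)
(F*(-21))*v(o(-3), 4) = -17/7*(-21)*9 = 51*9 = 459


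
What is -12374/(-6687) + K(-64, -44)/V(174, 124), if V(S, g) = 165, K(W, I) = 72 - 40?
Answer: 751898/367785 ≈ 2.0444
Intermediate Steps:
K(W, I) = 32
-12374/(-6687) + K(-64, -44)/V(174, 124) = -12374/(-6687) + 32/165 = -12374*(-1/6687) + 32*(1/165) = 12374/6687 + 32/165 = 751898/367785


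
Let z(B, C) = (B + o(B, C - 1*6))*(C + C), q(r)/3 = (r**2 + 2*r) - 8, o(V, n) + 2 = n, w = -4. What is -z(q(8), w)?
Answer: 1632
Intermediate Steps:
o(V, n) = -2 + n
q(r) = -24 + 3*r**2 + 6*r (q(r) = 3*((r**2 + 2*r) - 8) = 3*(-8 + r**2 + 2*r) = -24 + 3*r**2 + 6*r)
z(B, C) = 2*C*(-8 + B + C) (z(B, C) = (B + (-2 + (C - 1*6)))*(C + C) = (B + (-2 + (C - 6)))*(2*C) = (B + (-2 + (-6 + C)))*(2*C) = (B + (-8 + C))*(2*C) = (-8 + B + C)*(2*C) = 2*C*(-8 + B + C))
-z(q(8), w) = -2*(-4)*(-8 + (-24 + 3*8**2 + 6*8) - 4) = -2*(-4)*(-8 + (-24 + 3*64 + 48) - 4) = -2*(-4)*(-8 + (-24 + 192 + 48) - 4) = -2*(-4)*(-8 + 216 - 4) = -2*(-4)*204 = -1*(-1632) = 1632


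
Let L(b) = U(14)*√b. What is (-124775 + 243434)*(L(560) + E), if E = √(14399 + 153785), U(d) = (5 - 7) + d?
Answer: 237318*√42046 + 5695632*√35 ≈ 8.2358e+7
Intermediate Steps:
U(d) = -2 + d
E = 2*√42046 (E = √168184 = 2*√42046 ≈ 410.10)
L(b) = 12*√b (L(b) = (-2 + 14)*√b = 12*√b)
(-124775 + 243434)*(L(560) + E) = (-124775 + 243434)*(12*√560 + 2*√42046) = 118659*(12*(4*√35) + 2*√42046) = 118659*(48*√35 + 2*√42046) = 118659*(2*√42046 + 48*√35) = 237318*√42046 + 5695632*√35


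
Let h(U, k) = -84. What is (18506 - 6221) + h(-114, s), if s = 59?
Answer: 12201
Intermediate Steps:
(18506 - 6221) + h(-114, s) = (18506 - 6221) - 84 = 12285 - 84 = 12201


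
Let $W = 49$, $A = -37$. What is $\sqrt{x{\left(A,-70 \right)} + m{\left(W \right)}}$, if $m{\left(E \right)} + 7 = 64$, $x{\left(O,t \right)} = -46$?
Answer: $\sqrt{11} \approx 3.3166$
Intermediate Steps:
$m{\left(E \right)} = 57$ ($m{\left(E \right)} = -7 + 64 = 57$)
$\sqrt{x{\left(A,-70 \right)} + m{\left(W \right)}} = \sqrt{-46 + 57} = \sqrt{11}$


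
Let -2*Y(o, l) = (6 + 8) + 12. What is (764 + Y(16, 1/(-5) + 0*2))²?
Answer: 564001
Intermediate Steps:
Y(o, l) = -13 (Y(o, l) = -((6 + 8) + 12)/2 = -(14 + 12)/2 = -½*26 = -13)
(764 + Y(16, 1/(-5) + 0*2))² = (764 - 13)² = 751² = 564001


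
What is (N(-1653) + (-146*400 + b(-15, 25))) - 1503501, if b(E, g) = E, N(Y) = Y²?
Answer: 1170493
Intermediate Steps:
(N(-1653) + (-146*400 + b(-15, 25))) - 1503501 = ((-1653)² + (-146*400 - 15)) - 1503501 = (2732409 + (-58400 - 15)) - 1503501 = (2732409 - 58415) - 1503501 = 2673994 - 1503501 = 1170493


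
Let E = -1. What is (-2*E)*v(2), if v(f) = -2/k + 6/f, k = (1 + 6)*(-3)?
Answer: 130/21 ≈ 6.1905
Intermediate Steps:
k = -21 (k = 7*(-3) = -21)
v(f) = 2/21 + 6/f (v(f) = -2/(-21) + 6/f = -2*(-1/21) + 6/f = 2/21 + 6/f)
(-2*E)*v(2) = (-2*(-1))*(2/21 + 6/2) = 2*(2/21 + 6*(1/2)) = 2*(2/21 + 3) = 2*(65/21) = 130/21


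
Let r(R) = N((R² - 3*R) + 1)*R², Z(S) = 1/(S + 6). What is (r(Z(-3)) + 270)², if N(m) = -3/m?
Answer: 71289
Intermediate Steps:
Z(S) = 1/(6 + S)
r(R) = -3*R²/(1 + R² - 3*R) (r(R) = (-3/((R² - 3*R) + 1))*R² = (-3/(1 + R² - 3*R))*R² = -3*R²/(1 + R² - 3*R))
(r(Z(-3)) + 270)² = (-3*(1/(6 - 3))²/(1 + (1/(6 - 3))² - 3/(6 - 3)) + 270)² = (-3*(1/3)²/(1 + (1/3)² - 3/3) + 270)² = (-3*(⅓)²/(1 + (⅓)² - 3*⅓) + 270)² = (-3*⅑/(1 + ⅑ - 1) + 270)² = (-3*⅑/⅑ + 270)² = (-3*⅑*9 + 270)² = (-3 + 270)² = 267² = 71289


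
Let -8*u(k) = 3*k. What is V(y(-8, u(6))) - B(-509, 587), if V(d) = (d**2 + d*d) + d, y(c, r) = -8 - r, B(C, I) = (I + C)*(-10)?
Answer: 6723/8 ≈ 840.38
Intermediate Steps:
B(C, I) = -10*C - 10*I (B(C, I) = (C + I)*(-10) = -10*C - 10*I)
u(k) = -3*k/8
V(d) = d + 2*d**2 (V(d) = (d**2 + d**2) + d = 2*d**2 + d = d + 2*d**2)
V(y(-8, u(6))) - B(-509, 587) = (-8 - (-3)*6/8)*(1 + 2*(-8 - (-3)*6/8)) - (-10*(-509) - 10*587) = (-8 - 1*(-9/4))*(1 + 2*(-8 - 1*(-9/4))) - (5090 - 5870) = (-8 + 9/4)*(1 + 2*(-8 + 9/4)) - 1*(-780) = -23*(1 + 2*(-23/4))/4 + 780 = -23*(1 - 23/2)/4 + 780 = -23/4*(-21/2) + 780 = 483/8 + 780 = 6723/8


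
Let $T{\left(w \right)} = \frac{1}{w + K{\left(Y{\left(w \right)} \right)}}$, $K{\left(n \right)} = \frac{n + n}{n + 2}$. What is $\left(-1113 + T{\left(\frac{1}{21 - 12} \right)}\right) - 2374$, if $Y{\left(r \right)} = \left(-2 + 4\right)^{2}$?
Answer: $- \frac{45322}{13} \approx -3486.3$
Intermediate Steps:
$Y{\left(r \right)} = 4$ ($Y{\left(r \right)} = 2^{2} = 4$)
$K{\left(n \right)} = \frac{2 n}{2 + n}$
$T{\left(w \right)} = \frac{1}{\frac{4}{3} + w}$ ($T{\left(w \right)} = \frac{1}{w + 2 \cdot 4 \frac{1}{2 + 4}} = \frac{1}{w + 2 \cdot 4 \cdot \frac{1}{6}} = \frac{1}{w + \frac{4}{3}} = \frac{1}{\frac{4}{3} + w}$)
$\left(-1113 + T{\left(\frac{1}{21 - 12} \right)}\right) - 2374 = \left(-1113 + \frac{3}{4 + \frac{3}{21 - 12}}\right) - 2374 = \left(-1113 + \frac{3}{4 + \frac{3}{9}}\right) - 2374 = \left(-1113 + \frac{3}{4 + 3 \cdot \frac{1}{9}}\right) - 2374 = \left(-1113 + \frac{3}{4 + \frac{1}{3}}\right) - 2374 = \left(-1113 + \frac{3}{\frac{13}{3}}\right) - 2374 = \left(-1113 + 3 \cdot \frac{3}{13}\right) - 2374 = \left(-1113 + \frac{9}{13}\right) - 2374 = - \frac{14460}{13} - 2374 = - \frac{45322}{13}$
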